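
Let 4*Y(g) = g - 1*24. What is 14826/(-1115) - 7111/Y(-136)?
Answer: 293429/1784 ≈ 164.48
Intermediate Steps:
Y(g) = -6 + g/4 (Y(g) = (g - 1*24)/4 = (g - 24)/4 = (-24 + g)/4 = -6 + g/4)
14826/(-1115) - 7111/Y(-136) = 14826/(-1115) - 7111/(-6 + (1/4)*(-136)) = 14826*(-1/1115) - 7111/(-6 - 34) = -14826/1115 - 7111/(-40) = -14826/1115 - 7111*(-1/40) = -14826/1115 + 7111/40 = 293429/1784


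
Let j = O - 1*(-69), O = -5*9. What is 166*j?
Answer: 3984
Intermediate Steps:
O = -45
j = 24 (j = -45 - 1*(-69) = -45 + 69 = 24)
166*j = 166*24 = 3984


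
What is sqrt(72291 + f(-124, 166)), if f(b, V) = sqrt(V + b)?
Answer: sqrt(72291 + sqrt(42)) ≈ 268.88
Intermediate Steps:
sqrt(72291 + f(-124, 166)) = sqrt(72291 + sqrt(166 - 124)) = sqrt(72291 + sqrt(42))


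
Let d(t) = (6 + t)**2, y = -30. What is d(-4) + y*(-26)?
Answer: 784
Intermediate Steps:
d(-4) + y*(-26) = (6 - 4)**2 - 30*(-26) = 2**2 + 780 = 4 + 780 = 784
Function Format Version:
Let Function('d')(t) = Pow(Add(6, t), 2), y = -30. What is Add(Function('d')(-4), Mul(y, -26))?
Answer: 784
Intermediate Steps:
Add(Function('d')(-4), Mul(y, -26)) = Add(Pow(Add(6, -4), 2), Mul(-30, -26)) = Add(Pow(2, 2), 780) = Add(4, 780) = 784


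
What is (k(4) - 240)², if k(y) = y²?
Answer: 50176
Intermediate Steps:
(k(4) - 240)² = (4² - 240)² = (16 - 240)² = (-224)² = 50176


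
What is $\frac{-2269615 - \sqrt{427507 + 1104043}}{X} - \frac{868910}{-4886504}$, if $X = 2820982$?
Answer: $- \frac{308546546655}{492312136676} - \frac{5 \sqrt{61262}}{2820982} \approx -0.62717$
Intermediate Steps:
$\frac{-2269615 - \sqrt{427507 + 1104043}}{X} - \frac{868910}{-4886504} = \frac{-2269615 - \sqrt{427507 + 1104043}}{2820982} - \frac{868910}{-4886504} = \left(-2269615 - \sqrt{1531550}\right) \frac{1}{2820982} - - \frac{62065}{349036} = \left(-2269615 - 5 \sqrt{61262}\right) \frac{1}{2820982} + \frac{62065}{349036} = \left(- \frac{2269615}{2820982} - \frac{5 \sqrt{61262}}{2820982}\right) + \frac{62065}{349036} = - \frac{308546546655}{492312136676} - \frac{5 \sqrt{61262}}{2820982}$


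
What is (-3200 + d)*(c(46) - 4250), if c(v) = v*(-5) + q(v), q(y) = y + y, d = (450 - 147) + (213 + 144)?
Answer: 11145520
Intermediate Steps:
d = 660 (d = 303 + 357 = 660)
q(y) = 2*y
c(v) = -3*v (c(v) = v*(-5) + 2*v = -5*v + 2*v = -3*v)
(-3200 + d)*(c(46) - 4250) = (-3200 + 660)*(-3*46 - 4250) = -2540*(-138 - 4250) = -2540*(-4388) = 11145520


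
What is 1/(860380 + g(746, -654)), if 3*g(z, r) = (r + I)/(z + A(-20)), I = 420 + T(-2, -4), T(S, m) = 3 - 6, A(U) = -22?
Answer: 724/622915041 ≈ 1.1623e-6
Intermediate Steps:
T(S, m) = -3
I = 417 (I = 420 - 3 = 417)
g(z, r) = (417 + r)/(3*(-22 + z)) (g(z, r) = ((r + 417)/(z - 22))/3 = ((417 + r)/(-22 + z))/3 = (417 + r)/(3*(-22 + z)))
1/(860380 + g(746, -654)) = 1/(860380 + (417 - 654)/(3*(-22 + 746))) = 1/(860380 + (1/3)*(-237)/724) = 1/(860380 + (1/3)*(1/724)*(-237)) = 1/(860380 - 79/724) = 1/(622915041/724) = 724/622915041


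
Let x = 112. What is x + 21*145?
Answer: 3157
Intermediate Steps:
x + 21*145 = 112 + 21*145 = 112 + 3045 = 3157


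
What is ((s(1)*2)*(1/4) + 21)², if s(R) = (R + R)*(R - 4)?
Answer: 324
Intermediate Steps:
s(R) = 2*R*(-4 + R) (s(R) = (2*R)*(-4 + R) = 2*R*(-4 + R))
((s(1)*2)*(1/4) + 21)² = (((2*1*(-4 + 1))*2)*(1/4) + 21)² = (((2*1*(-3))*2)*(1*(¼)) + 21)² = (-6*2*(¼) + 21)² = (-12*¼ + 21)² = (-3 + 21)² = 18² = 324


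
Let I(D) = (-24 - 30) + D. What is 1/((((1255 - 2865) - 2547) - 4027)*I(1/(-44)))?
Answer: 1/442122 ≈ 2.2618e-6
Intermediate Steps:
I(D) = -54 + D
1/((((1255 - 2865) - 2547) - 4027)*I(1/(-44))) = 1/((((1255 - 2865) - 2547) - 4027)*(-54 + 1/(-44))) = 1/(((-1610 - 2547) - 4027)*(-54 - 1/44)) = 1/((-4157 - 4027)*(-2377/44)) = -44/2377/(-8184) = -1/8184*(-44/2377) = 1/442122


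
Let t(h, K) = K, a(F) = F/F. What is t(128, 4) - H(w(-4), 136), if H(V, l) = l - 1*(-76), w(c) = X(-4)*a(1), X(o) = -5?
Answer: -208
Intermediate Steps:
a(F) = 1
w(c) = -5 (w(c) = -5*1 = -5)
H(V, l) = 76 + l (H(V, l) = l + 76 = 76 + l)
t(128, 4) - H(w(-4), 136) = 4 - (76 + 136) = 4 - 1*212 = 4 - 212 = -208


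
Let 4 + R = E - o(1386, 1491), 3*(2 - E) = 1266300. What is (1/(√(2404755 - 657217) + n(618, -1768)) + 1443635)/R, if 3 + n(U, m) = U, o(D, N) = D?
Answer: -494197043035/144971905936 - √1747538/579887623744 ≈ -3.4089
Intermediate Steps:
E = -422098 (E = 2 - ⅓*1266300 = 2 - 422100 = -422098)
n(U, m) = -3 + U
R = -423488 (R = -4 + (-422098 - 1*1386) = -4 + (-422098 - 1386) = -4 - 423484 = -423488)
(1/(√(2404755 - 657217) + n(618, -1768)) + 1443635)/R = (1/(√(2404755 - 657217) + (-3 + 618)) + 1443635)/(-423488) = (1/(√1747538 + 615) + 1443635)*(-1/423488) = (1/(615 + √1747538) + 1443635)*(-1/423488) = (1443635 + 1/(615 + √1747538))*(-1/423488) = -1443635/423488 - 1/(423488*(615 + √1747538))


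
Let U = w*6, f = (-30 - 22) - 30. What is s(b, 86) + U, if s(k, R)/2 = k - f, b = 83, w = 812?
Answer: 5202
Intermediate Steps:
f = -82 (f = -52 - 30 = -82)
s(k, R) = 164 + 2*k (s(k, R) = 2*(k - 1*(-82)) = 2*(k + 82) = 2*(82 + k) = 164 + 2*k)
U = 4872 (U = 812*6 = 4872)
s(b, 86) + U = (164 + 2*83) + 4872 = (164 + 166) + 4872 = 330 + 4872 = 5202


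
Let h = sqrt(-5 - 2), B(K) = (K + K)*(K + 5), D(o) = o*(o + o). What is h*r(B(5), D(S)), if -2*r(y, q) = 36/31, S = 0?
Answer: -18*I*sqrt(7)/31 ≈ -1.5362*I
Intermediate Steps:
D(o) = 2*o**2 (D(o) = o*(2*o) = 2*o**2)
B(K) = 2*K*(5 + K) (B(K) = (2*K)*(5 + K) = 2*K*(5 + K))
r(y, q) = -18/31
h = I*sqrt(7) (h = sqrt(-7) = I*sqrt(7) ≈ 2.6458*I)
h*r(B(5), D(S)) = (I*sqrt(7))*(-18/31) = -18*I*sqrt(7)/31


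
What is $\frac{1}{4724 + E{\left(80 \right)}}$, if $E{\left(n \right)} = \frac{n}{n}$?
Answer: $\frac{1}{4725} \approx 0.00021164$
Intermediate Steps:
$E{\left(n \right)} = 1$
$\frac{1}{4724 + E{\left(80 \right)}} = \frac{1}{4724 + 1} = \frac{1}{4725}$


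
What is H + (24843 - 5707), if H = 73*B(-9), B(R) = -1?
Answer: 19063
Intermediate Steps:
H = -73 (H = 73*(-1) = -73)
H + (24843 - 5707) = -73 + (24843 - 5707) = -73 + 19136 = 19063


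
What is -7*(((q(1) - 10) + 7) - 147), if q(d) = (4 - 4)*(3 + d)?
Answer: 1050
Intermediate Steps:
q(d) = 0 (q(d) = 0*(3 + d) = 0)
-7*(((q(1) - 10) + 7) - 147) = -7*(((0 - 10) + 7) - 147) = -7*((-10 + 7) - 147) = -7*(-3 - 147) = -7*(-150) = 1050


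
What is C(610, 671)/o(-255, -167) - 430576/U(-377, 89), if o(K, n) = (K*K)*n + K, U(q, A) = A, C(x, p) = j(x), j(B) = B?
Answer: -467580998597/96648927 ≈ -4837.9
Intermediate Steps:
C(x, p) = x
o(K, n) = K + n*K**2 (o(K, n) = K**2*n + K = n*K**2 + K = K + n*K**2)
C(610, 671)/o(-255, -167) - 430576/U(-377, 89) = 610/((-255*(1 - 255*(-167)))) - 430576/89 = 610/((-255*(1 + 42585))) - 430576*1/89 = 610/((-255*42586)) - 430576/89 = 610/(-10859430) - 430576/89 = 610*(-1/10859430) - 430576/89 = -61/1085943 - 430576/89 = -467580998597/96648927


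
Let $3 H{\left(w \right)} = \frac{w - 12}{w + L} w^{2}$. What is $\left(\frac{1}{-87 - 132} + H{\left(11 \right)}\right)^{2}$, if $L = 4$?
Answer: $\frac{78287104}{10791225} \approx 7.2547$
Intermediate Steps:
$H{\left(w \right)} = \frac{w^{2} \left(-12 + w\right)}{3 \left(4 + w\right)}$ ($H{\left(w \right)} = \frac{\frac{w - 12}{w + 4} w^{2}}{3} = \frac{\frac{-12 + w}{4 + w} w^{2}}{3} = \frac{w^{2} \frac{1}{4 + w} \left(-12 + w\right)}{3} = \frac{w^{2} \left(-12 + w\right)}{3 \left(4 + w\right)}$)
$\left(\frac{1}{-87 - 132} + H{\left(11 \right)}\right)^{2} = \left(\frac{1}{-87 - 132} + \frac{11^{2} \left(-12 + 11\right)}{3 \left(4 + 11\right)}\right)^{2} = \left(\frac{1}{-219} + \frac{1}{3} \cdot 121 \cdot \frac{1}{15} \left(-1\right)\right)^{2} = \left(- \frac{1}{219} + \frac{1}{3} \cdot 121 \cdot \frac{1}{15} \left(-1\right)\right)^{2} = \left(- \frac{1}{219} - \frac{121}{45}\right)^{2} = \left(- \frac{8848}{3285}\right)^{2} = \frac{78287104}{10791225}$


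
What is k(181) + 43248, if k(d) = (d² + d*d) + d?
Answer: 108951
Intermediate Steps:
k(d) = d + 2*d² (k(d) = (d² + d²) + d = 2*d² + d = d + 2*d²)
k(181) + 43248 = 181*(1 + 2*181) + 43248 = 181*(1 + 362) + 43248 = 181*363 + 43248 = 65703 + 43248 = 108951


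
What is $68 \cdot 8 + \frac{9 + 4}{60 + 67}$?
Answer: $\frac{69101}{127} \approx 544.1$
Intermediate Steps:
$68 \cdot 8 + \frac{9 + 4}{60 + 67} = 544 + \frac{13}{127} = \frac{69101}{127}$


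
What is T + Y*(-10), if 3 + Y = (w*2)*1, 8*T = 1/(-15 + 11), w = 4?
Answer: -1601/32 ≈ -50.031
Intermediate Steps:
T = -1/32 (T = 1/(8*(-15 + 11)) = (⅛)/(-4) = (⅛)*(-¼) = -1/32 ≈ -0.031250)
Y = 5 (Y = -3 + (4*2)*1 = -3 + 8*1 = -3 + 8 = 5)
T + Y*(-10) = -1/32 + 5*(-10) = -1/32 - 50 = -1601/32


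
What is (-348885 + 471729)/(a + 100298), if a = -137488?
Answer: -61422/18595 ≈ -3.3031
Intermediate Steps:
(-348885 + 471729)/(a + 100298) = (-348885 + 471729)/(-137488 + 100298) = 122844/(-37190) = 122844*(-1/37190) = -61422/18595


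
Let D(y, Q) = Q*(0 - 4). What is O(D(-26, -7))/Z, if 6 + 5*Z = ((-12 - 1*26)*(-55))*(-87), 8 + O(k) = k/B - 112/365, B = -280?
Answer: 6137/26548056 ≈ 0.00023117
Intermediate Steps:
D(y, Q) = -4*Q (D(y, Q) = Q*(-4) = -4*Q)
O(k) = -3032/365 - k/280 (O(k) = -8 + (k/(-280) - 112/365) = -8 + (k*(-1/280) - 112*1/365) = -8 + (-k/280 - 112/365) = -8 + (-112/365 - k/280) = -3032/365 - k/280)
Z = -181836/5 (Z = -6/5 + (((-12 - 1*26)*(-55))*(-87))/5 = -6/5 + (((-12 - 26)*(-55))*(-87))/5 = -6/5 + (-38*(-55)*(-87))/5 = -6/5 + (2090*(-87))/5 = -6/5 + (⅕)*(-181830) = -6/5 - 36366 = -181836/5 ≈ -36367.)
O(D(-26, -7))/Z = (-3032/365 - (-1)*(-7)/70)/(-181836/5) = (-3032/365 - 1/280*28)*(-5/181836) = (-3032/365 - ⅒)*(-5/181836) = -6137/730*(-5/181836) = 6137/26548056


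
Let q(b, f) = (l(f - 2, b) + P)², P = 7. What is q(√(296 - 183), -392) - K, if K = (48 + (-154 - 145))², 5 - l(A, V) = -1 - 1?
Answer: -62805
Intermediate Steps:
l(A, V) = 7 (l(A, V) = 5 - (-1 - 1) = 5 - 1*(-2) = 5 + 2 = 7)
K = 63001 (K = (48 - 299)² = (-251)² = 63001)
q(b, f) = 196 (q(b, f) = (7 + 7)² = 14² = 196)
q(√(296 - 183), -392) - K = 196 - 1*63001 = 196 - 63001 = -62805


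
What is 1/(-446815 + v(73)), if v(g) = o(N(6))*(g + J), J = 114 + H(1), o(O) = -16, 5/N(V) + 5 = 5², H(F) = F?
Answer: -1/449823 ≈ -2.2231e-6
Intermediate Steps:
N(V) = ¼ (N(V) = 5/(-5 + 5²) = 5/(-5 + 25) = 5/20 = 5*(1/20) = ¼)
J = 115 (J = 114 + 1 = 115)
v(g) = -1840 - 16*g (v(g) = -16*(g + 115) = -16*(115 + g) = -1840 - 16*g)
1/(-446815 + v(73)) = 1/(-446815 + (-1840 - 16*73)) = 1/(-446815 + (-1840 - 1168)) = 1/(-446815 - 3008) = 1/(-449823) = -1/449823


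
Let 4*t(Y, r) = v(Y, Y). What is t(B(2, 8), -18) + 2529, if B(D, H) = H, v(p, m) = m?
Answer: 2531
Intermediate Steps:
t(Y, r) = Y/4
t(B(2, 8), -18) + 2529 = (1/4)*8 + 2529 = 2 + 2529 = 2531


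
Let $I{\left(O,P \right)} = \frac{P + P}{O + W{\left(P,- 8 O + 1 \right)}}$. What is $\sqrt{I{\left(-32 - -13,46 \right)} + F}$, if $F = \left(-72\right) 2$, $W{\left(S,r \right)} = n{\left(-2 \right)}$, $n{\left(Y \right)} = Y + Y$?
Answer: $2 i \sqrt{37} \approx 12.166 i$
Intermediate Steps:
$n{\left(Y \right)} = 2 Y$
$W{\left(S,r \right)} = -4$ ($W{\left(S,r \right)} = 2 \left(-2\right) = -4$)
$I{\left(O,P \right)} = \frac{2 P}{-4 + O}$ ($I{\left(O,P \right)} = \frac{P + P}{O - 4} = \frac{2 P}{-4 + O}$)
$F = -144$
$\sqrt{I{\left(-32 - -13,46 \right)} + F} = \sqrt{2 \cdot 46 \frac{1}{-4 - 19} - 144} = \sqrt{2 \cdot 46 \frac{1}{-23} - 144} = \sqrt{2 \cdot 46 \left(- \frac{1}{23}\right) - 144} = \sqrt{-4 - 144} = \sqrt{-148} = 2 i \sqrt{37}$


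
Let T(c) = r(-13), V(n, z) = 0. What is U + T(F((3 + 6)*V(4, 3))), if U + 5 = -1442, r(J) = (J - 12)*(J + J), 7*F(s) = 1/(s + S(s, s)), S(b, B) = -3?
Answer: -797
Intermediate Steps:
F(s) = 1/(7*(-3 + s)) (F(s) = 1/(7*(s - 3)) = 1/(7*(-3 + s)))
r(J) = 2*J*(-12 + J) (r(J) = (-12 + J)*(2*J) = 2*J*(-12 + J))
T(c) = 650 (T(c) = 2*(-13)*(-12 - 13) = 2*(-13)*(-25) = 650)
U = -1447 (U = -5 - 1442 = -1447)
U + T(F((3 + 6)*V(4, 3))) = -1447 + 650 = -797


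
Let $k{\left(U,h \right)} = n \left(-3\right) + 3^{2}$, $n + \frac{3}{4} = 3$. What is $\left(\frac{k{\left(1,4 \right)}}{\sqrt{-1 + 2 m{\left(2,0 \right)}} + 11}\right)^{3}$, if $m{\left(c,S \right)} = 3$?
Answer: $\frac{136323}{12487168} - \frac{16767 \sqrt{5}}{6243584} \approx 0.0049121$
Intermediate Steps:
$n = \frac{9}{4}$ ($n = - \frac{3}{4} + 3 = \frac{9}{4} \approx 2.25$)
$k{\left(U,h \right)} = \frac{9}{4}$ ($k{\left(U,h \right)} = \frac{9}{4} \left(-3\right) + 3^{2} = - \frac{27}{4} + 9 = \frac{9}{4}$)
$\left(\frac{k{\left(1,4 \right)}}{\sqrt{-1 + 2 m{\left(2,0 \right)}} + 11}\right)^{3} = \left(\frac{9}{4 \left(\sqrt{-1 + 2 \cdot 3} + 11\right)}\right)^{3} = \left(\frac{9}{4 \left(\sqrt{-1 + 6} + 11\right)}\right)^{3} = \left(\frac{9}{4 \left(\sqrt{5} + 11\right)}\right)^{3} = \left(\frac{9}{4 \left(11 + \sqrt{5}\right)}\right)^{3} = \frac{729}{64 \left(11 + \sqrt{5}\right)^{3}}$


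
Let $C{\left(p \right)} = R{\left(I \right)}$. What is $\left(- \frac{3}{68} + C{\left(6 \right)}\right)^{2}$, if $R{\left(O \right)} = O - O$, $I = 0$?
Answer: $\frac{9}{4624} \approx 0.0019464$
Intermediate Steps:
$R{\left(O \right)} = 0$
$C{\left(p \right)} = 0$
$\left(- \frac{3}{68} + C{\left(6 \right)}\right)^{2} = \left(- \frac{3}{68} + 0\right)^{2} = \left(- \frac{3}{68}\right)^{2} = \frac{9}{4624}$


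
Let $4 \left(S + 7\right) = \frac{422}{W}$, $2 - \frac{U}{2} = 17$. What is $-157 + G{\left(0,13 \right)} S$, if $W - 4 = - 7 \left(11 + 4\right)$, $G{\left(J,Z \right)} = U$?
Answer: $\frac{8518}{101} \approx 84.337$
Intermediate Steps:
$U = -30$ ($U = 4 - 34 = -30$)
$G{\left(J,Z \right)} = -30$
$W = -101$ ($W = 4 - 7 \left(11 + 4\right) = 4 - 105 = -101$)
$S = - \frac{1625}{202}$ ($S = -7 + \frac{422 \frac{1}{-101}}{4} = -7 + \frac{422 \left(- \frac{1}{101}\right)}{4} = -7 + \frac{1}{4} \left(- \frac{422}{101}\right) = -7 - \frac{211}{202} = - \frac{1625}{202} \approx -8.0446$)
$-157 + G{\left(0,13 \right)} S = -157 - - \frac{24375}{101} = -157 + \frac{24375}{101} = \frac{8518}{101}$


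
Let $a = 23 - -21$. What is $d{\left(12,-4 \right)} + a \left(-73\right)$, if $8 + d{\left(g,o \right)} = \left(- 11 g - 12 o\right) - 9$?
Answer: $-3313$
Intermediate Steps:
$a = 44$ ($a = 23 + 21 = 44$)
$d{\left(g,o \right)} = -17 - 12 o - 11 g$ ($d{\left(g,o \right)} = -8 - \left(9 + 11 g + 12 o\right) = -17 - 12 o - 11 g$)
$d{\left(12,-4 \right)} + a \left(-73\right) = \left(-17 - -48 - 132\right) + 44 \left(-73\right) = \left(-17 + 48 - 132\right) - 3212 = -101 - 3212 = -3313$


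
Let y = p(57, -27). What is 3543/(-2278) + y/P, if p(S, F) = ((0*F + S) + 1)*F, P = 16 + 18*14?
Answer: -8427/1139 ≈ -7.3986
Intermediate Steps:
P = 268 (P = 16 + 252 = 268)
p(S, F) = F*(1 + S) (p(S, F) = ((0 + S) + 1)*F = (S + 1)*F = (1 + S)*F = F*(1 + S))
y = -1566 (y = -27*(1 + 57) = -27*58 = -1566)
3543/(-2278) + y/P = 3543/(-2278) - 1566/268 = 3543*(-1/2278) - 1566*1/268 = -3543/2278 - 783/134 = -8427/1139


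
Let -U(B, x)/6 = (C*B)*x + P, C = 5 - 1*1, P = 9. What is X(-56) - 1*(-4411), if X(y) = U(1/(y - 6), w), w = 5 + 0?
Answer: 135127/31 ≈ 4358.9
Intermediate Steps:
w = 5
C = 4 (C = 5 - 1 = 4)
U(B, x) = -54 - 24*B*x (U(B, x) = -6*((4*B)*x + 9) = -6*(4*B*x + 9) = -6*(9 + 4*B*x) = -54 - 24*B*x)
X(y) = -54 - 120/(-6 + y) (X(y) = -54 - 24*5/(y - 6) = -54 - 24*5/(-6 + y) = -54 - 120/(-6 + y))
X(-56) - 1*(-4411) = 6*(34 - 9*(-56))/(-6 - 56) - 1*(-4411) = 6*(34 + 504)/(-62) + 4411 = 6*(-1/62)*538 + 4411 = -1614/31 + 4411 = 135127/31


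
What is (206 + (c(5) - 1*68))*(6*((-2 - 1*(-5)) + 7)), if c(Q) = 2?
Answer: 8400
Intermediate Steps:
(206 + (c(5) - 1*68))*(6*((-2 - 1*(-5)) + 7)) = (206 + (2 - 1*68))*(6*((-2 - 1*(-5)) + 7)) = (206 + (2 - 68))*(6*((-2 + 5) + 7)) = (206 - 66)*(6*(3 + 7)) = 140*(6*10) = 140*60 = 8400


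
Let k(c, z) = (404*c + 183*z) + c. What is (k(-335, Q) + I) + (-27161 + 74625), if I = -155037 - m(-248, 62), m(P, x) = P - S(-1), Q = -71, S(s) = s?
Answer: -255994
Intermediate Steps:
k(c, z) = 183*z + 405*c (k(c, z) = (183*z + 404*c) + c = 183*z + 405*c)
m(P, x) = 1 + P (m(P, x) = P - 1*(-1) = P + 1 = 1 + P)
I = -154790 (I = -155037 - (1 - 248) = -155037 - 1*(-247) = -155037 + 247 = -154790)
(k(-335, Q) + I) + (-27161 + 74625) = ((183*(-71) + 405*(-335)) - 154790) + (-27161 + 74625) = ((-12993 - 135675) - 154790) + 47464 = (-148668 - 154790) + 47464 = -303458 + 47464 = -255994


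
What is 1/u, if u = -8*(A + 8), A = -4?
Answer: -1/32 ≈ -0.031250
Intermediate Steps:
u = -32 (u = -8*(-4 + 8) = -8*4 = -32)
1/u = 1/(-32) = -1/32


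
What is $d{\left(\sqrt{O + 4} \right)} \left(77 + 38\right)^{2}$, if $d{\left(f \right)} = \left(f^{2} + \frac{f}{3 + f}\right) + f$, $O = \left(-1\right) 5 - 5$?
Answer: $\frac{26450 \left(- \sqrt{6} + 12 i\right)}{\sqrt{6} - 3 i} \approx -74060.0 + 38873.0 i$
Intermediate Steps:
$O = -10$ ($O = -5 - 5 = -10$)
$d{\left(f \right)} = f + f^{2} + \frac{f}{3 + f}$ ($d{\left(f \right)} = \left(f^{2} + \frac{f}{3 + f}\right) + f = f + f^{2} + \frac{f}{3 + f}$)
$d{\left(\sqrt{O + 4} \right)} \left(77 + 38\right)^{2} = \frac{\sqrt{-10 + 4} \left(4 + \left(\sqrt{-10 + 4}\right)^{2} + 4 \sqrt{-10 + 4}\right)}{3 + \sqrt{-10 + 4}} \left(77 + 38\right)^{2} = \frac{\sqrt{-6} \left(4 + \left(\sqrt{-6}\right)^{2} + 4 \sqrt{-6}\right)}{3 + \sqrt{-6}} \cdot 115^{2} = \frac{i \sqrt{6} \left(4 + \left(i \sqrt{6}\right)^{2} + 4 i \sqrt{6}\right)}{3 + i \sqrt{6}} \cdot 13225 = \frac{i \sqrt{6} \left(4 - 6 + 4 i \sqrt{6}\right)}{3 + i \sqrt{6}} \cdot 13225 = \frac{i \sqrt{6} \left(-2 + 4 i \sqrt{6}\right)}{3 + i \sqrt{6}} \cdot 13225 = \frac{13225 i \sqrt{6} \left(-2 + 4 i \sqrt{6}\right)}{3 + i \sqrt{6}}$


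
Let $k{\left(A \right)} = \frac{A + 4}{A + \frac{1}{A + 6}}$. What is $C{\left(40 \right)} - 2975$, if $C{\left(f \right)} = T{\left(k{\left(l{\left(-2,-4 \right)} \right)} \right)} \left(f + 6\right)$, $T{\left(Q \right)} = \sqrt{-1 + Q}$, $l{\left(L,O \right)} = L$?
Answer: $-2975 + \frac{46 i \sqrt{105}}{7} \approx -2975.0 + 67.337 i$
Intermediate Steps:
$k{\left(A \right)} = \frac{4 + A}{A + \frac{1}{6 + A}}$
$C{\left(f \right)} = \frac{i \sqrt{105} \left(6 + f\right)}{7}$ ($C{\left(f \right)} = \sqrt{-1 + \frac{24 + \left(-2\right)^{2} + 10 \left(-2\right)}{1 + \left(-2\right)^{2} + 6 \left(-2\right)}} \left(f + 6\right) = \sqrt{-1 + \frac{24 + 4 - 20}{1 + 4 - 12}} \left(6 + f\right) = \sqrt{-1 + \frac{1}{-7} \cdot 8} \left(6 + f\right) = \sqrt{-1 - \frac{8}{7}} \left(6 + f\right) = \sqrt{- \frac{15}{7}} \left(6 + f\right) = \frac{i \sqrt{105}}{7} \left(6 + f\right) = \frac{i \sqrt{105} \left(6 + f\right)}{7}$)
$C{\left(40 \right)} - 2975 = \frac{i \sqrt{105} \left(6 + 40\right)}{7} - 2975 = \frac{1}{7} i \sqrt{105} \cdot 46 - 2975 = \frac{46 i \sqrt{105}}{7} - 2975 = -2975 + \frac{46 i \sqrt{105}}{7}$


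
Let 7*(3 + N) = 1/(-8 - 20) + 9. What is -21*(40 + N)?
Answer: -22509/28 ≈ -803.89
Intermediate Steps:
N = -337/196 (N = -3 + (1/(-8 - 20) + 9)/7 = -3 + (1/(-28) + 9)/7 = -3 + (-1/28 + 9)/7 = -3 + (⅐)*(251/28) = -3 + 251/196 = -337/196 ≈ -1.7194)
-21*(40 + N) = -21*(40 - 337/196) = -21*7503/196 = -22509/28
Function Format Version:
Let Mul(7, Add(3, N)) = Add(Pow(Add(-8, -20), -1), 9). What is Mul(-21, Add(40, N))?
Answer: Rational(-22509, 28) ≈ -803.89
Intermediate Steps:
N = Rational(-337, 196) (N = Add(-3, Mul(Rational(1, 7), Add(Pow(Add(-8, -20), -1), 9))) = Add(-3, Mul(Rational(1, 7), Add(Pow(-28, -1), 9))) = Add(-3, Mul(Rational(1, 7), Add(Rational(-1, 28), 9))) = Add(-3, Mul(Rational(1, 7), Rational(251, 28))) = Add(-3, Rational(251, 196)) = Rational(-337, 196) ≈ -1.7194)
Mul(-21, Add(40, N)) = Mul(-21, Add(40, Rational(-337, 196))) = Mul(-21, Rational(7503, 196)) = Rational(-22509, 28)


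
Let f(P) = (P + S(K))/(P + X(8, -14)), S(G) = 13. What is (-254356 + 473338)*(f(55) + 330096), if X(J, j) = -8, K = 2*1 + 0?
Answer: 3397413757560/47 ≈ 7.2285e+10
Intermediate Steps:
K = 2 (K = 2 + 0 = 2)
f(P) = (13 + P)/(-8 + P) (f(P) = (P + 13)/(P - 8) = (13 + P)/(-8 + P))
(-254356 + 473338)*(f(55) + 330096) = (-254356 + 473338)*((13 + 55)/(-8 + 55) + 330096) = 218982*(68/47 + 330096) = 218982*(15514580/47) = 3397413757560/47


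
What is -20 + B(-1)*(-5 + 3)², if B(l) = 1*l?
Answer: -24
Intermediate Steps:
B(l) = l
-20 + B(-1)*(-5 + 3)² = -20 - (-5 + 3)² = -20 - 1*(-2)² = -20 - 1*4 = -20 - 4 = -24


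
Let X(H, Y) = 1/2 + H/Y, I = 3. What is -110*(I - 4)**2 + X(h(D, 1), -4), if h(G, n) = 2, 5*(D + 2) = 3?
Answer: -110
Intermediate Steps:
D = -7/5 (D = -2 + (1/5)*3 = -2 + 3/5 = -7/5 ≈ -1.4000)
X(H, Y) = 1/2 + H/Y (X(H, Y) = 1*(1/2) + H/Y = 1/2 + H/Y)
-110*(I - 4)**2 + X(h(D, 1), -4) = -110*(3 - 4)**2 + (2 + (1/2)*(-4))/(-4) = -110*(-1)**2 - (2 - 2)/4 = -110*1 - 1/4*0 = -110 + 0 = -110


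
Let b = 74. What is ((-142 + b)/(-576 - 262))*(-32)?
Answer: -1088/419 ≈ -2.5967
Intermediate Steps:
((-142 + b)/(-576 - 262))*(-32) = ((-142 + 74)/(-576 - 262))*(-32) = -68/(-838)*(-32) = -68*(-1/838)*(-32) = (34/419)*(-32) = -1088/419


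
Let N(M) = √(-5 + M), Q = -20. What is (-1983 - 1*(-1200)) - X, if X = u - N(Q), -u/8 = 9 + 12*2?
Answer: -519 + 5*I ≈ -519.0 + 5.0*I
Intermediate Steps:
u = -264 (u = -8*(9 + 12*2) = -8*(9 + 24) = -8*33 = -264)
X = -264 - 5*I (X = -264 - √(-5 - 20) = -264 - √(-25) = -264 - 5*I ≈ -264.0 - 5.0*I)
(-1983 - 1*(-1200)) - X = (-1983 - 1*(-1200)) - (-264 - 5*I) = (-1983 + 1200) + (264 + 5*I) = -783 + (264 + 5*I) = -519 + 5*I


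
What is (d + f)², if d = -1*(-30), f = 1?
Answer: 961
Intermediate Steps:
d = 30
(d + f)² = (30 + 1)² = 31² = 961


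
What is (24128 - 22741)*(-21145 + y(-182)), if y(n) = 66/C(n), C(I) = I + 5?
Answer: -1730389299/59 ≈ -2.9329e+7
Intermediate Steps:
C(I) = 5 + I
y(n) = 66/(5 + n)
(24128 - 22741)*(-21145 + y(-182)) = (24128 - 22741)*(-21145 + 66/(5 - 182)) = 1387*(-21145 + 66/(-177)) = 1387*(-21145 + 66*(-1/177)) = 1387*(-21145 - 22/59) = 1387*(-1247577/59) = -1730389299/59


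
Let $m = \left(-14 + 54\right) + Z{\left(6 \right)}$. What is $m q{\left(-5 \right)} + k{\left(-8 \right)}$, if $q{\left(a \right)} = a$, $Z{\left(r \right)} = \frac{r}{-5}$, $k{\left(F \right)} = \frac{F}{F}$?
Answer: $-193$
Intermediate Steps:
$k{\left(F \right)} = 1$
$Z{\left(r \right)} = - \frac{r}{5}$ ($Z{\left(r \right)} = r \left(- \frac{1}{5}\right) = - \frac{r}{5}$)
$m = \frac{194}{5}$ ($m = \left(-14 + 54\right) - \frac{6}{5} = 40 - \frac{6}{5} = \frac{194}{5} \approx 38.8$)
$m q{\left(-5 \right)} + k{\left(-8 \right)} = \frac{194}{5} \left(-5\right) + 1 = -194 + 1 = -193$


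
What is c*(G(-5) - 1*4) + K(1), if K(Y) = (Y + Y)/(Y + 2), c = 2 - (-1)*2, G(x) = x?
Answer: -106/3 ≈ -35.333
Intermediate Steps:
c = 4 (c = 2 - 1*(-2) = 2 + 2 = 4)
K(Y) = 2*Y/(2 + Y) (K(Y) = (2*Y)/(2 + Y) = 2*Y/(2 + Y))
c*(G(-5) - 1*4) + K(1) = 4*(-5 - 1*4) + 2*1/(2 + 1) = 4*(-5 - 4) + 2*1/3 = 4*(-9) + 2*1*(⅓) = -36 + ⅔ = -106/3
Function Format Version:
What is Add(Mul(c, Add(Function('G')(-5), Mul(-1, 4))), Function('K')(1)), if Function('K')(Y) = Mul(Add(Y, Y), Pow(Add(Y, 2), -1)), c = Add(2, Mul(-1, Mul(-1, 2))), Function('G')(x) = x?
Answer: Rational(-106, 3) ≈ -35.333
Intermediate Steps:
c = 4 (c = Add(2, Mul(-1, -2)) = Add(2, 2) = 4)
Function('K')(Y) = Mul(2, Y, Pow(Add(2, Y), -1)) (Function('K')(Y) = Mul(Mul(2, Y), Pow(Add(2, Y), -1)) = Mul(2, Y, Pow(Add(2, Y), -1)))
Add(Mul(c, Add(Function('G')(-5), Mul(-1, 4))), Function('K')(1)) = Add(Mul(4, Add(-5, Mul(-1, 4))), Mul(2, 1, Pow(Add(2, 1), -1))) = Add(Mul(4, Add(-5, -4)), Mul(2, 1, Pow(3, -1))) = Add(Mul(4, -9), Mul(2, 1, Rational(1, 3))) = Add(-36, Rational(2, 3)) = Rational(-106, 3)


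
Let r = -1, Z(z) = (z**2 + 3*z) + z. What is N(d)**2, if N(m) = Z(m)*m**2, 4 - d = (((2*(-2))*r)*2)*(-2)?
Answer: 36864000000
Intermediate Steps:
Z(z) = z**2 + 4*z
d = 20 (d = 4 - ((2*(-2))*(-1))*2*(-2) = 4 - -4*(-1)*2*(-2) = 4 - 4*2*(-2) = 4 - 8*(-2) = 4 - 1*(-16) = 4 + 16 = 20)
N(m) = m**3*(4 + m) (N(m) = (m*(4 + m))*m**2 = m**3*(4 + m))
N(d)**2 = (20**3*(4 + 20))**2 = (8000*24)**2 = 192000**2 = 36864000000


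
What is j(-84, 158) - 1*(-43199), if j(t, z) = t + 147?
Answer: 43262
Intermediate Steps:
j(t, z) = 147 + t
j(-84, 158) - 1*(-43199) = (147 - 84) - 1*(-43199) = 63 + 43199 = 43262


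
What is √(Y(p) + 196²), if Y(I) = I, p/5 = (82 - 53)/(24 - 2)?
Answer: √18596534/22 ≈ 196.02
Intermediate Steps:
p = 145/22 (p = 5*((82 - 53)/(24 - 2)) = 5*(29/22) = 145/22 ≈ 6.5909)
√(Y(p) + 196²) = √(145/22 + 196²) = √(145/22 + 38416) = √(845297/22) = √18596534/22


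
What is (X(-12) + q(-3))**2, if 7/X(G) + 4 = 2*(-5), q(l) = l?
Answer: 49/4 ≈ 12.250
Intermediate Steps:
X(G) = -1/2 (X(G) = 7/(-4 + 2*(-5)) = 7/(-4 - 10) = 7/(-14) = 7*(-1/14) = -1/2)
(X(-12) + q(-3))**2 = (-1/2 - 3)**2 = (-7/2)**2 = 49/4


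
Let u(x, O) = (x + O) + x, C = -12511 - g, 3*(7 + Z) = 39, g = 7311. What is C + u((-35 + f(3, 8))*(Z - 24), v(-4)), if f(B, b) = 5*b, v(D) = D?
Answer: -20006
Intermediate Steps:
Z = 6 (Z = -7 + (1/3)*39 = -7 + 13 = 6)
C = -19822 (C = -12511 - 1*7311 = -12511 - 7311 = -19822)
u(x, O) = O + 2*x (u(x, O) = (O + x) + x = O + 2*x)
C + u((-35 + f(3, 8))*(Z - 24), v(-4)) = -19822 + (-4 + 2*((-35 + 5*8)*(6 - 24))) = -19822 + (-4 + 2*((-35 + 40)*(-18))) = -19822 + (-4 + 2*(5*(-18))) = -19822 + (-4 + 2*(-90)) = -19822 + (-4 - 180) = -19822 - 184 = -20006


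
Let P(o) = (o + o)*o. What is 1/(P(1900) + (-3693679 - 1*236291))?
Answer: 1/3290030 ≈ 3.0395e-7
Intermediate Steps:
P(o) = 2*o² (P(o) = (2*o)*o = 2*o²)
1/(P(1900) + (-3693679 - 1*236291)) = 1/(2*1900² + (-3693679 - 1*236291)) = 1/(2*3610000 + (-3693679 - 236291)) = 1/(7220000 - 3929970) = 1/3290030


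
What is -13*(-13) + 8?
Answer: 177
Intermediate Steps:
-13*(-13) + 8 = 169 + 8 = 177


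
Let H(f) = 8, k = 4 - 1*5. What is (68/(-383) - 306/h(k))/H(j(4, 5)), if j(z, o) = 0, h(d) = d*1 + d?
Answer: 58531/3064 ≈ 19.103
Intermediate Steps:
k = -1 (k = 4 - 5 = -1)
h(d) = 2*d (h(d) = d + d = 2*d)
(68/(-383) - 306/h(k))/H(j(4, 5)) = (68/(-383) - 306/(2*(-1)))/8 = (68*(-1/383) - 306/(-2))*(1/8) = (-68/383 - 306*(-1/2))*(1/8) = (-68/383 + 153)*(1/8) = (58531/383)*(1/8) = 58531/3064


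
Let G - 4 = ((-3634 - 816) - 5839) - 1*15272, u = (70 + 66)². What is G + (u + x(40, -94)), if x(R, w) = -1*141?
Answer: -7202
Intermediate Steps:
x(R, w) = -141
u = 18496 (u = 136² = 18496)
G = -25557 (G = 4 + (((-3634 - 816) - 5839) - 1*15272) = 4 + ((-4450 - 5839) - 15272) = 4 + (-10289 - 15272) = 4 - 25561 = -25557)
G + (u + x(40, -94)) = -25557 + (18496 - 141) = -25557 + 18355 = -7202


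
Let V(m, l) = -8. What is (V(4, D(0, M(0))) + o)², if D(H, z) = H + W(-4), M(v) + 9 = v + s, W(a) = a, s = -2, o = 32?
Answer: 576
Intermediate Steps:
M(v) = -11 + v (M(v) = -9 + (v - 2) = -9 + (-2 + v) = -11 + v)
D(H, z) = -4 + H (D(H, z) = H - 4 = -4 + H)
(V(4, D(0, M(0))) + o)² = (-8 + 32)² = 24² = 576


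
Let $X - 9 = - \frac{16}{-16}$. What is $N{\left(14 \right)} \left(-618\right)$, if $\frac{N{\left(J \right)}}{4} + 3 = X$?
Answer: $-17304$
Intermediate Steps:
$X = 10$ ($X = 9 - \frac{16}{-16} = 9 - -1 = 9 + 1 = 10$)
$N{\left(J \right)} = 28$ ($N{\left(J \right)} = -12 + 4 \cdot 10 = -12 + 40 = 28$)
$N{\left(14 \right)} \left(-618\right) = 28 \left(-618\right) = -17304$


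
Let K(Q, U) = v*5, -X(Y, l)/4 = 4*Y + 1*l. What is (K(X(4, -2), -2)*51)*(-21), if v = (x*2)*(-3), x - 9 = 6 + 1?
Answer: 514080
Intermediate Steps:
x = 16 (x = 9 + (6 + 1) = 9 + 7 = 16)
v = -96 (v = (16*2)*(-3) = 32*(-3) = -96)
X(Y, l) = -16*Y - 4*l (X(Y, l) = -4*(4*Y + 1*l) = -4*(4*Y + l) = -4*(l + 4*Y) = -16*Y - 4*l)
K(Q, U) = -480 (K(Q, U) = -96*5 = -480)
(K(X(4, -2), -2)*51)*(-21) = -480*51*(-21) = -24480*(-21) = 514080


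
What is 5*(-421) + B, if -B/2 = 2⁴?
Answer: -2137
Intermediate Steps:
B = -32 (B = -2*2⁴ = -2*16 = -32)
5*(-421) + B = 5*(-421) - 32 = -2105 - 32 = -2137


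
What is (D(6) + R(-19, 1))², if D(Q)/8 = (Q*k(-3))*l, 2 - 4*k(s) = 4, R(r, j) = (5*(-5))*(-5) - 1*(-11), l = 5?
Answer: 256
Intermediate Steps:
R(r, j) = 136 (R(r, j) = -25*(-5) + 11 = 125 + 11 = 136)
k(s) = -½ (k(s) = ½ - ¼*4 = ½ - 1 = -½)
D(Q) = -20*Q (D(Q) = 8*((Q*(-½))*5) = 8*(-Q/2*5) = 8*(-5*Q/2) = -20*Q)
(D(6) + R(-19, 1))² = (-20*6 + 136)² = (-120 + 136)² = 16² = 256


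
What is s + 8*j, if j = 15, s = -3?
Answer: 117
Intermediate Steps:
s + 8*j = -3 + 8*15 = -3 + 120 = 117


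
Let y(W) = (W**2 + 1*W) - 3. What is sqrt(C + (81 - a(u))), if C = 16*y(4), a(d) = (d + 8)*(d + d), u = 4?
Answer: sqrt(257) ≈ 16.031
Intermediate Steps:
y(W) = -3 + W + W**2 (y(W) = (W**2 + W) - 3 = (W + W**2) - 3 = -3 + W + W**2)
a(d) = 2*d*(8 + d) (a(d) = (8 + d)*(2*d) = 2*d*(8 + d))
C = 272 (C = 16*(-3 + 4 + 4**2) = 16*(-3 + 4 + 16) = 16*17 = 272)
sqrt(C + (81 - a(u))) = sqrt(272 + (81 - 2*4*(8 + 4))) = sqrt(272 + (81 - 2*4*12)) = sqrt(272 + (81 - 1*96)) = sqrt(272 + (81 - 96)) = sqrt(272 - 15) = sqrt(257)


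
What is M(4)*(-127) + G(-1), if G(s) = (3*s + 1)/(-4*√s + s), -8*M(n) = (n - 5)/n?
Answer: -2095/544 - 8*I/17 ≈ -3.8511 - 0.47059*I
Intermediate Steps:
M(n) = -(-5 + n)/(8*n) (M(n) = -(n - 5)/(8*n) = -(-5 + n)/(8*n))
G(s) = (1 + 3*s)/(s - 4*√s)
M(4)*(-127) + G(-1) = ((⅛)*(5 - 1*4)/4)*(-127) + (1 + 3*(-1))/(-1 - 4*I) = ((⅛)*(¼)*(5 - 4))*(-127) + (1 - 3)/(-1 - 4*I) = ((⅛)*(¼)*1)*(-127) + ((-1 + 4*I)/17)*(-2) = (1/32)*(-127) - 2*(-1 + 4*I)/17 = -127/32 - 2*(-1 + 4*I)/17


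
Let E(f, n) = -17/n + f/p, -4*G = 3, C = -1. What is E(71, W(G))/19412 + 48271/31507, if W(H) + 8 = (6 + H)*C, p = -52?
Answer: 2582465860823/1685607864304 ≈ 1.5321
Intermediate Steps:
G = -¾ (G = -¼*3 = -¾ ≈ -0.75000)
W(H) = -14 - H (W(H) = -8 + (6 + H)*(-1) = -8 + (-6 - H) = -14 - H)
E(f, n) = -17/n - f/52 (E(f, n) = -17/n + f/(-52) = -17/n + f*(-1/52) = -17/n - f/52)
E(71, W(G))/19412 + 48271/31507 = (-17/(-14 - 1*(-¾)) - 1/52*71)/19412 + 48271/31507 = (-17/(-14 + ¾) - 71/52)*(1/19412) + 48271*(1/31507) = (-17/(-53/4) - 71/52)*(1/19412) + 48271/31507 = (-17*(-4/53) - 71/52)*(1/19412) + 48271/31507 = (68/53 - 71/52)*(1/19412) + 48271/31507 = -227/2756*1/19412 + 48271/31507 = -227/53499472 + 48271/31507 = 2582465860823/1685607864304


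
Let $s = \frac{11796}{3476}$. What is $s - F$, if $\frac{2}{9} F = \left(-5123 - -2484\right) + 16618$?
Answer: $- \frac{109323861}{1738} \approx -62902.0$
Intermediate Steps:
$s = \frac{2949}{869}$ ($s = 11796 \cdot \frac{1}{3476} = \frac{2949}{869} \approx 3.3936$)
$F = \frac{125811}{2}$ ($F = \frac{9 \left(\left(-5123 - -2484\right) + 16618\right)}{2} = \frac{9 \left(\left(-5123 + 2484\right) + 16618\right)}{2} = \frac{9 \left(-2639 + 16618\right)}{2} = \frac{9}{2} \cdot 13979 = \frac{125811}{2} \approx 62906.0$)
$s - F = \frac{2949}{869} - \frac{125811}{2} = - \frac{109323861}{1738}$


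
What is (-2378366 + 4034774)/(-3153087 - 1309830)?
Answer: -552136/1487639 ≈ -0.37115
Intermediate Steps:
(-2378366 + 4034774)/(-3153087 - 1309830) = 1656408/(-4462917) = 1656408*(-1/4462917) = -552136/1487639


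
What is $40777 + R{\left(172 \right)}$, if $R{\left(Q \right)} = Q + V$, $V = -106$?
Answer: $40843$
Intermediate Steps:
$R{\left(Q \right)} = -106 + Q$ ($R{\left(Q \right)} = Q - 106 = -106 + Q$)
$40777 + R{\left(172 \right)} = 40777 + \left(-106 + 172\right) = 40777 + 66 = 40843$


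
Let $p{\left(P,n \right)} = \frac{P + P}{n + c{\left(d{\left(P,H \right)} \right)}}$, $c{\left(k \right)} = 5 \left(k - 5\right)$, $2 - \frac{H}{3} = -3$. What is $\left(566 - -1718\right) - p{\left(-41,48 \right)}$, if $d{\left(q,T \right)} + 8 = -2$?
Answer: $\frac{61586}{27} \approx 2281.0$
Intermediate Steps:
$H = 15$ ($H = 6 - -9 = 6 + 9 = 15$)
$d{\left(q,T \right)} = -10$ ($d{\left(q,T \right)} = -8 - 2 = -10$)
$c{\left(k \right)} = -25 + 5 k$ ($c{\left(k \right)} = 5 \left(-5 + k\right) = -25 + 5 k$)
$p{\left(P,n \right)} = \frac{2 P}{-75 + n}$ ($p{\left(P,n \right)} = \frac{P + P}{n + \left(-25 + 5 \left(-10\right)\right)} = \frac{2 P}{n - 75} = \frac{2 P}{-75 + n}$)
$\left(566 - -1718\right) - p{\left(-41,48 \right)} = \left(566 - -1718\right) - 2 \left(-41\right) \frac{1}{-75 + 48} = \left(566 + 1718\right) - 2 \left(-41\right) \frac{1}{-27} = 2284 - 2 \left(-41\right) \left(- \frac{1}{27}\right) = 2284 - \frac{82}{27} = \frac{61586}{27}$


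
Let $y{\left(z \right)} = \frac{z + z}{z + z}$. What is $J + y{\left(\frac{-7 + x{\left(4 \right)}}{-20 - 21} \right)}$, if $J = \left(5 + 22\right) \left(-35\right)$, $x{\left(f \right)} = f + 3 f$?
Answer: $-944$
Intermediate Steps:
$x{\left(f \right)} = 4 f$
$y{\left(z \right)} = 1$ ($y{\left(z \right)} = \frac{2 z}{2 z} = 2 z \frac{1}{2 z} = 1$)
$J = -945$ ($J = 27 \left(-35\right) = -945$)
$J + y{\left(\frac{-7 + x{\left(4 \right)}}{-20 - 21} \right)} = -945 + 1 = -944$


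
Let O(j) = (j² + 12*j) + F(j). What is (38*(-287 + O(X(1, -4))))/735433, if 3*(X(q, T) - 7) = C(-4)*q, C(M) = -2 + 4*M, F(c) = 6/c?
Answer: -536/38707 ≈ -0.013848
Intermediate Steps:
X(q, T) = 7 - 6*q (X(q, T) = 7 + ((-2 + 4*(-4))*q)/3 = 7 + ((-2 - 16)*q)/3 = 7 + (-18*q)/3 = 7 - 6*q)
O(j) = j² + 6/j + 12*j (O(j) = (j² + 12*j) + 6/j = j² + 6/j + 12*j)
(38*(-287 + O(X(1, -4))))/735433 = (38*(-287 + (6 + (7 - 6*1)²*(12 + (7 - 6*1)))/(7 - 6*1)))/735433 = (38*(-287 + (6 + (7 - 6)²*(12 + (7 - 6)))/(7 - 6)))*(1/735433) = (38*(-287 + (6 + 1²*(12 + 1))/1))*(1/735433) = (38*(-287 + 1*(6 + 1*13)))*(1/735433) = (38*(-287 + 1*(6 + 13)))*(1/735433) = (38*(-287 + 1*19))*(1/735433) = (38*(-287 + 19))*(1/735433) = (38*(-268))*(1/735433) = -10184*1/735433 = -536/38707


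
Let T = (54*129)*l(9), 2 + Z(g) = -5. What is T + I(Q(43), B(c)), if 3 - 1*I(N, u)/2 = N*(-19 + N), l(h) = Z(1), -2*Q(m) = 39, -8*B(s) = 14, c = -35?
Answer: -100515/2 ≈ -50258.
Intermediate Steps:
Z(g) = -7 (Z(g) = -2 - 5 = -7)
B(s) = -7/4 (B(s) = -⅛*14 = -7/4)
Q(m) = -39/2 (Q(m) = -½*39 = -39/2)
l(h) = -7
I(N, u) = 6 - 2*N*(-19 + N)
T = -48762 (T = (54*129)*(-7) = 6966*(-7) = -48762)
T + I(Q(43), B(c)) = -48762 + (6 - 2*(-39/2)² + 38*(-39/2)) = -48762 + (6 - 2*1521/4 - 741) = -48762 + (6 - 1521/2 - 741) = -48762 - 2991/2 = -100515/2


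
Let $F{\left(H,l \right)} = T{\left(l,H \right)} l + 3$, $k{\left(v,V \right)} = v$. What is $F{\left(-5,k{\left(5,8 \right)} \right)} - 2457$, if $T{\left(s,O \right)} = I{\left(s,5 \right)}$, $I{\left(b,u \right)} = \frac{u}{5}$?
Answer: $-2449$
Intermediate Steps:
$I{\left(b,u \right)} = \frac{u}{5}$ ($I{\left(b,u \right)} = u \frac{1}{5} = \frac{u}{5}$)
$T{\left(s,O \right)} = 1$ ($T{\left(s,O \right)} = \frac{1}{5} \cdot 5 = 1$)
$F{\left(H,l \right)} = 3 + l$ ($F{\left(H,l \right)} = 1 l + 3 = l + 3 = 3 + l$)
$F{\left(-5,k{\left(5,8 \right)} \right)} - 2457 = \left(3 + 5\right) - 2457 = 8 - 2457 = -2449$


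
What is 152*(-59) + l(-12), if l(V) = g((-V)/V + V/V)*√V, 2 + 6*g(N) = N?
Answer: -8968 - 2*I*√3/3 ≈ -8968.0 - 1.1547*I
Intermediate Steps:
g(N) = -⅓ + N/6
l(V) = -√V/3 (l(V) = (-⅓ + ((-V)/V + V/V)/6)*√V = (-⅓ + (-1 + 1)/6)*√V = (-⅓ + (⅙)*0)*√V = (-⅓ + 0)*√V = -√V/3)
152*(-59) + l(-12) = 152*(-59) - 2*I*√3/3 = -8968 - 2*I*√3/3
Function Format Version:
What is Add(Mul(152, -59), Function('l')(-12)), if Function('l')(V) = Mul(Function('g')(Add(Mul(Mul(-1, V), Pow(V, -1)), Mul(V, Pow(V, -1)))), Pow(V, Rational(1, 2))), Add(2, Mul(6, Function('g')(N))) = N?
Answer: Add(-8968, Mul(Rational(-2, 3), I, Pow(3, Rational(1, 2)))) ≈ Add(-8968.0, Mul(-1.1547, I))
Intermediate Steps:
Function('g')(N) = Add(Rational(-1, 3), Mul(Rational(1, 6), N))
Function('l')(V) = Mul(Rational(-1, 3), Pow(V, Rational(1, 2))) (Function('l')(V) = Mul(Add(Rational(-1, 3), Mul(Rational(1, 6), Add(Mul(Mul(-1, V), Pow(V, -1)), Mul(V, Pow(V, -1))))), Pow(V, Rational(1, 2))) = Mul(Add(Rational(-1, 3), Mul(Rational(1, 6), Add(-1, 1))), Pow(V, Rational(1, 2))) = Mul(Add(Rational(-1, 3), Mul(Rational(1, 6), 0)), Pow(V, Rational(1, 2))) = Mul(Add(Rational(-1, 3), 0), Pow(V, Rational(1, 2))) = Mul(Rational(-1, 3), Pow(V, Rational(1, 2))))
Add(Mul(152, -59), Function('l')(-12)) = Add(Mul(152, -59), Mul(Rational(-1, 3), Pow(-12, Rational(1, 2)))) = Add(-8968, Mul(Rational(-1, 3), Mul(2, I, Pow(3, Rational(1, 2))))) = Add(-8968, Mul(Rational(-2, 3), I, Pow(3, Rational(1, 2))))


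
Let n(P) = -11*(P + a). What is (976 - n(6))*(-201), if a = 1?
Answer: -211653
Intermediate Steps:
n(P) = -11 - 11*P (n(P) = -11*(P + 1) = -11*(1 + P) = -11 - 11*P)
(976 - n(6))*(-201) = (976 - (-11 - 11*6))*(-201) = (976 - (-11 - 66))*(-201) = (976 - 1*(-77))*(-201) = (976 + 77)*(-201) = 1053*(-201) = -211653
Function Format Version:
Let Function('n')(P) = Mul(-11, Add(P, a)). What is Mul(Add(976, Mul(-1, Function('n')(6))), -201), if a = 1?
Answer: -211653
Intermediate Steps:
Function('n')(P) = Add(-11, Mul(-11, P)) (Function('n')(P) = Mul(-11, Add(P, 1)) = Mul(-11, Add(1, P)) = Add(-11, Mul(-11, P)))
Mul(Add(976, Mul(-1, Function('n')(6))), -201) = Mul(Add(976, Mul(-1, Add(-11, Mul(-11, 6)))), -201) = Mul(Add(976, Mul(-1, Add(-11, -66))), -201) = Mul(Add(976, Mul(-1, -77)), -201) = Mul(Add(976, 77), -201) = Mul(1053, -201) = -211653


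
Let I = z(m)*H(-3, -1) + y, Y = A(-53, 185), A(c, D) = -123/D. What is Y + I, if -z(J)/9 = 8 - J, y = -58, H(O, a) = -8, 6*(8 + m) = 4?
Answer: 193387/185 ≈ 1045.3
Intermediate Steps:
m = -22/3 (m = -8 + (⅙)*4 = -8 + ⅔ = -22/3 ≈ -7.3333)
z(J) = -72 + 9*J (z(J) = -9*(8 - J) = -72 + 9*J)
Y = -123/185 ≈ -0.66486
I = 1046 (I = (-72 + 9*(-22/3))*(-8) - 58 = (-72 - 66)*(-8) - 58 = -138*(-8) - 58 = 1104 - 58 = 1046)
Y + I = -123/185 + 1046 = 193387/185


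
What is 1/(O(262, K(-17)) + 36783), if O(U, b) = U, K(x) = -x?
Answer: 1/37045 ≈ 2.6994e-5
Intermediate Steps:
1/(O(262, K(-17)) + 36783) = 1/(262 + 36783) = 1/37045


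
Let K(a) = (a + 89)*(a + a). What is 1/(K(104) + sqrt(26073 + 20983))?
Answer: 2509/100718355 - sqrt(2941)/402873420 ≈ 2.4776e-5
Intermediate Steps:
K(a) = 2*a*(89 + a) (K(a) = (89 + a)*(2*a) = 2*a*(89 + a))
1/(K(104) + sqrt(26073 + 20983)) = 1/(2*104*(89 + 104) + sqrt(26073 + 20983)) = 1/(2*104*193 + sqrt(47056)) = 1/(40144 + 4*sqrt(2941))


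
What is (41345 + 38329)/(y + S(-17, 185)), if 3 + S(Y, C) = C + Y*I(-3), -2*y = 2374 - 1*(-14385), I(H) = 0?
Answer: -53116/5465 ≈ -9.7193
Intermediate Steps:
y = -16759/2 (y = -(2374 - 1*(-14385))/2 = -(2374 + 14385)/2 = -½*16759 = -16759/2 ≈ -8379.5)
S(Y, C) = -3 + C (S(Y, C) = -3 + (C + Y*0) = -3 + (C + 0) = -3 + C)
(41345 + 38329)/(y + S(-17, 185)) = (41345 + 38329)/(-16759/2 + (-3 + 185)) = 79674/(-16759/2 + 182) = 79674/(-16395/2) = 79674*(-2/16395) = -53116/5465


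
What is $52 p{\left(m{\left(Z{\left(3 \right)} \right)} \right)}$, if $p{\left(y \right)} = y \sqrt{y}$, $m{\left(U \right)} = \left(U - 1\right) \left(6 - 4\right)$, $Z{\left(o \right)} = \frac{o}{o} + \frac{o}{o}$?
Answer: $104 \sqrt{2} \approx 147.08$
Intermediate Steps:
$Z{\left(o \right)} = 2$ ($Z{\left(o \right)} = 1 + 1 = 2$)
$m{\left(U \right)} = -2 + 2 U$ ($m{\left(U \right)} = \left(-1 + U\right) 2 = -2 + 2 U$)
$p{\left(y \right)} = y^{\frac{3}{2}}$
$52 p{\left(m{\left(Z{\left(3 \right)} \right)} \right)} = 52 \left(-2 + 2 \cdot 2\right)^{\frac{3}{2}} = 52 \left(-2 + 4\right)^{\frac{3}{2}} = 52 \cdot 2^{\frac{3}{2}} = 52 \cdot 2 \sqrt{2} = 104 \sqrt{2}$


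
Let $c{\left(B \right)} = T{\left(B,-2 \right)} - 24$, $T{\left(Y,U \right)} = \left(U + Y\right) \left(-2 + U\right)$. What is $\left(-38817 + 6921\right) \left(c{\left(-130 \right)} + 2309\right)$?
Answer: $-89723448$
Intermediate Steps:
$T{\left(Y,U \right)} = \left(-2 + U\right) \left(U + Y\right)$
$c{\left(B \right)} = -16 - 4 B$ ($c{\left(B \right)} = \left(\left(-2\right)^{2} - -4 - 2 B - 2 B\right) - 24 = \left(4 + 4 - 2 B - 2 B\right) - 24 = \left(8 - 4 B\right) - 24 = -16 - 4 B$)
$\left(-38817 + 6921\right) \left(c{\left(-130 \right)} + 2309\right) = \left(-38817 + 6921\right) \left(\left(-16 - -520\right) + 2309\right) = - 31896 \left(\left(-16 + 520\right) + 2309\right) = - 31896 \left(504 + 2309\right) = \left(-31896\right) 2813 = -89723448$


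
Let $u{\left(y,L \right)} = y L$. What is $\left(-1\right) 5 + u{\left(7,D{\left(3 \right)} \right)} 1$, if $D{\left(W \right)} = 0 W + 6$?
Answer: $37$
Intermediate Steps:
$D{\left(W \right)} = 6$ ($D{\left(W \right)} = 0 + 6 = 6$)
$u{\left(y,L \right)} = L y$
$\left(-1\right) 5 + u{\left(7,D{\left(3 \right)} \right)} 1 = \left(-1\right) 5 + 6 \cdot 7 \cdot 1 = -5 + 42 \cdot 1 = -5 + 42 = 37$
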